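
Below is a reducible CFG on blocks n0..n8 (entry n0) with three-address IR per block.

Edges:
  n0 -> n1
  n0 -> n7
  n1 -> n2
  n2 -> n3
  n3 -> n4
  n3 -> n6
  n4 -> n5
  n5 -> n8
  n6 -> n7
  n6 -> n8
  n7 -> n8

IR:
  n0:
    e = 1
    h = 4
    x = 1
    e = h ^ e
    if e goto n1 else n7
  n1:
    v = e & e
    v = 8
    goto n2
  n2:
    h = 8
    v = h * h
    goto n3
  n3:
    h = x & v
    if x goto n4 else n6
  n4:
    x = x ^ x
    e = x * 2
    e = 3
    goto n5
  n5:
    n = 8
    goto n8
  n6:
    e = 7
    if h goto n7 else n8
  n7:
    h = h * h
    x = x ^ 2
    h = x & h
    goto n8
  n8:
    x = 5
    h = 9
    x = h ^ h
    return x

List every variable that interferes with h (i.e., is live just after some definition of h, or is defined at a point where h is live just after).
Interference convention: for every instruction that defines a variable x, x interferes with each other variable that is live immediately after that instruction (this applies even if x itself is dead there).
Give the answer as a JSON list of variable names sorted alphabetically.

def/use:
  n0: def={e,h,x} ue=∅
  n1: def={v} ue={e}
  n2: def={h,v} ue=∅
  n3: def={h} ue={v,x}
  n4: def={e,x} ue={x}
  n5: def={n} ue=∅
  n6: def={e} ue={h}
  n7: def={h,x} ue={h,x}
  n8: def={h,x} ue=∅

Liveness:
  n0: in=∅ out={e,h,x}
  n1: in={e,x} out={x}
  n2: in={x} out={v,x}
  n3: in={v,x} out={h,x}
  n4: in={x} out=∅
  n5: in=∅ out=∅
  n6: in={h,x} out={h,x}
  n7: in={h,x} out=∅
  n8: in=∅ out=∅

Conflict graph:
  e: {h,x}
  h: {e,x}
  n: ∅
  v: {x}
  x: {e,h,v}

N(h) = ["e", "x"]

Answer: ["e", "x"]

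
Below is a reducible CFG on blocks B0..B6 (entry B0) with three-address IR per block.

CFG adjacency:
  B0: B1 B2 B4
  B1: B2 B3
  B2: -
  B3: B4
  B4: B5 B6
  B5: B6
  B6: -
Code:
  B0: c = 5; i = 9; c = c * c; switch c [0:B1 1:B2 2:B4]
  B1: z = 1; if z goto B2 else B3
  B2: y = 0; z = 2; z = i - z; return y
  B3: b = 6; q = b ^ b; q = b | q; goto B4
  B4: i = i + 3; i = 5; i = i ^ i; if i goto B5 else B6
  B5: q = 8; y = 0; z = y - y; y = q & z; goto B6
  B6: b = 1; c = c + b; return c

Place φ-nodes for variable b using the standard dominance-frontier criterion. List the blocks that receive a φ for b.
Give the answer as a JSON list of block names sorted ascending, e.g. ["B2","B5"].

Answer: ["B4"]

Derivation:
idom tree: B1←B0 B2←B0 B3←B1 B4←B0 B5←B4 B6←B4
Join-block Dom:
  B2: preds {B0,B1}: {B0} ∩ {B0,B1} = {B0}; idom=B0
  B4: preds {B0,B3}: {B0} ∩ {B0,B1,B3} = {B0}; idom=B0
  B6: preds {B4,B5}: {B0,B4} ∩ {B0,B4,B5} = {B0,B4}; idom=B4

DF derivation:
  B2←B0: walk · to B0
  B2←B1: walk B1 to B0
  B4←B0: walk · to B0
  B4←B3: walk B3→B1 to B0
  B6←B4: walk · to B4
  B6←B5: walk B5 to B4
  B0 → ∅
  B1 → {B2,B4}
  B2 → ∅
  B3 → {B4}
  B4 → ∅
  B5 → {B6}
  B6 → ∅

φ for b: defs {B3,B6}
  DF⁺ = {B4}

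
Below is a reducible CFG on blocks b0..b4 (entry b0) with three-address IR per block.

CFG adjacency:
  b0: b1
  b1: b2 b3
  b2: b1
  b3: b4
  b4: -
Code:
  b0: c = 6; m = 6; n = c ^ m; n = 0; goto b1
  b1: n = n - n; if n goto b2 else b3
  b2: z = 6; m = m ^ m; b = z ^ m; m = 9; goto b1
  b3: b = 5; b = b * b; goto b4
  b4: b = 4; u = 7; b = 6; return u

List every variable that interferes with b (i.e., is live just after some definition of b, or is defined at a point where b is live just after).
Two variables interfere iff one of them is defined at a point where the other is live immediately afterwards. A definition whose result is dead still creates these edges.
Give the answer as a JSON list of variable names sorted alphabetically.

Answer: ["n", "u"]

Analysis:
Per-block:
  b0: def={c,m,n} ue=∅
  b1: def={n} ue={n}
  b2: def={b,m,z} ue={m}
  b3: def={b} ue=∅
  b4: def={b,u} ue=∅

Liveness:
  live b0: ∅→{m,n}
  live b1: {m,n}→{m,n}
  live b2: {m,n}→{m,n}
  live b3: ∅→∅
  live b4: ∅→∅

Interference:
  b↔{n,u}
  c↔{m}
  m↔{c,n,z}
  n↔{b,m,z}
  u↔{b}
  z↔{m,n}

N(b) = ["n", "u"]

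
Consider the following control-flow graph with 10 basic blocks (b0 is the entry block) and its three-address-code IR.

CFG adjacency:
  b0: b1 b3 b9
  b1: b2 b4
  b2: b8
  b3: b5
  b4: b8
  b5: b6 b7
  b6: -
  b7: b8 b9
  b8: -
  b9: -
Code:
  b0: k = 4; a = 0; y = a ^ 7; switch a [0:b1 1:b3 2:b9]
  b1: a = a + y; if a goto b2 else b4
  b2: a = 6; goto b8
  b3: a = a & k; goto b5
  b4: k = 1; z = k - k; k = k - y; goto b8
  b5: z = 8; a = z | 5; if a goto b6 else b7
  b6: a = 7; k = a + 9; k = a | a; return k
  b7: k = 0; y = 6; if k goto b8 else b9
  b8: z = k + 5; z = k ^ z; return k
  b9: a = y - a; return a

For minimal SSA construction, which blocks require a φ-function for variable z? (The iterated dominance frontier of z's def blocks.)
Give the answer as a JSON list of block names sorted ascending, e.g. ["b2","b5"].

Answer: ["b8", "b9"]

Working:
idom tree: b1←b0 b2←b1 b3←b0 b4←b1 b5←b3 b6←b5 b7←b5 b8←b0 b9←b0
Dom at joins:
  b8: preds {b2,b4,b7}: {b0,b1,b2} ∩ {b0,b1,b4} ∩ {b0,b3,b5,b7} = {b0}; idom=b0
  b9: preds {b0,b7}: {b0} ∩ {b0,b3,b5,b7} = {b0}; idom=b0

Frontier:
  join b8 pred b2: b2→b1 stop@b0
  join b8 pred b4: b4→b1 stop@b0
  join b8 pred b7: b7→b5→b3 stop@b0
  join b9 pred b0: · stop@b0
  join b9 pred b7: b7→b5→b3 stop@b0
  DF(b0)=∅
  DF(b1)={b8}
  DF(b2)={b8}
  DF(b3)={b8,b9}
  DF(b4)={b8}
  DF(b5)={b8,b9}
  DF(b6)=∅
  DF(b7)={b8,b9}
  DF(b8)=∅
  DF(b9)=∅

φ for z: defs {b4,b5,b8}
  DF⁺ = {b8,b9}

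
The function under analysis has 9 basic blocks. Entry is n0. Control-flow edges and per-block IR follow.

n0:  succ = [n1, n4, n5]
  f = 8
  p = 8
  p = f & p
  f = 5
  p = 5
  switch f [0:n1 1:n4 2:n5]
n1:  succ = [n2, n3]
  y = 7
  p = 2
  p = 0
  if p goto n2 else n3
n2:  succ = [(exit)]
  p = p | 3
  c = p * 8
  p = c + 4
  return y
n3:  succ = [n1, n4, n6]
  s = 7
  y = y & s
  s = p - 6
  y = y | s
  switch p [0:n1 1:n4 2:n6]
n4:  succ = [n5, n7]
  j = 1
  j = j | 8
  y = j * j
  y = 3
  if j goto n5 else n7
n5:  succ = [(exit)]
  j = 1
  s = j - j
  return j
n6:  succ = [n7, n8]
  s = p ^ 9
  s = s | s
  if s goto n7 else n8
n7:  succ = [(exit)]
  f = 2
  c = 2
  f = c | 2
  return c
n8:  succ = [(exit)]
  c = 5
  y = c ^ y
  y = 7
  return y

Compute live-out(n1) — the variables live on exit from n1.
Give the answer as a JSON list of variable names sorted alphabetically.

Block summaries:
  n0: {f,p} / ∅
  n1: {p,y} / ∅
  n2: {c,p} / {p,y}
  n3: {s,y} / {p,y}
  n4: {j,y} / ∅
  n5: {j,s} / ∅
  n6: {s} / {p}
  n7: {c,f} / ∅
  n8: {c,y} / {y}

Liveness:
  live n0: ∅→∅
  live n1: ∅→{p,y}
  live n2: {p,y}→∅
  live n3: {p,y}→{p,y}
  live n4: ∅→∅
  live n5: ∅→∅
  live n6: {p,y}→{y}
  live n7: ∅→∅
  live n8: {y}→∅

live-out(n1) = ["p", "y"]

Answer: ["p", "y"]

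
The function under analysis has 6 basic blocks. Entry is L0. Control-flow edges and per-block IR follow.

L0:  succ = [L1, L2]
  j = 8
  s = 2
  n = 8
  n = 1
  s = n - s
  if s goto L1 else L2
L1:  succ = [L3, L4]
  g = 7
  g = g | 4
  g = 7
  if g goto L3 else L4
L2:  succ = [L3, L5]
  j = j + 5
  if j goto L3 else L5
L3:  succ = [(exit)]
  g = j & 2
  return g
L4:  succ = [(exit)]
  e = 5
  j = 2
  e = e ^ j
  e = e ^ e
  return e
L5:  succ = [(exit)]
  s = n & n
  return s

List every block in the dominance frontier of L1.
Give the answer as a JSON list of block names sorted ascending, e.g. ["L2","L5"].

idom tree: L1←L0 L2←L0 L3←L0 L4←L1 L5←L2
Dom∩ at merges:
  L3: preds {L1,L2}: {L0,L1} ∩ {L0,L2} = {L0}; idom=L0

DF derivation:
  join L3 pred L1: L1 stop@L0
  join L3 pred L2: L2 stop@L0
  L0: DF=∅
  L1: DF={L3}
  L2: DF={L3}
  L3: DF=∅
  L4: DF=∅
  L5: DF=∅

DF(L1) = ["L3"]

Answer: ["L3"]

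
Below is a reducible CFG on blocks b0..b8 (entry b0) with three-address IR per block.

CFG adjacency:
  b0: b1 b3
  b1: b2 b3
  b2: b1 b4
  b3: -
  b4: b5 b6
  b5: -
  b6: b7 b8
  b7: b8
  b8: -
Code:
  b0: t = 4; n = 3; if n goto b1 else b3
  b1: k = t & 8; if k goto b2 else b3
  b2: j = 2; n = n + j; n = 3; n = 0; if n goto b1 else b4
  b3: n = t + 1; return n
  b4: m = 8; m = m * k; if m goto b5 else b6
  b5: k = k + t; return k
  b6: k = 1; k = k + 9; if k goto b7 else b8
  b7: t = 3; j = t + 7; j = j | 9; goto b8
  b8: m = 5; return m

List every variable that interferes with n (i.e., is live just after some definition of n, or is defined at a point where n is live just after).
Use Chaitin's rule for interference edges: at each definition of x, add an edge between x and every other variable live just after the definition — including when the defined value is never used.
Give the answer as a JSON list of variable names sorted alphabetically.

def/use:
  b0: {n,t} / ∅
  b1: {k} / {t}
  b2: {j,n} / {n}
  b3: {n} / {t}
  b4: {m} / {k}
  b5: {k} / {k,t}
  b6: {k} / ∅
  b7: {j,t} / ∅
  b8: {m} / ∅

Backward fixpoint:
  b0 li=∅ lo={n,t}
  b1 li={n,t} lo={k,n,t}
  b2 li={k,n,t} lo={k,n,t}
  b3 li={t} lo=∅
  b4 li={k,t} lo={k,t}
  b5 li={k,t} lo=∅
  b6 li=∅ lo=∅
  b7 li=∅ lo=∅
  b8 li=∅ lo=∅

Interfere edges:
  j↔{k,n,t}
  k↔{j,m,n,t}
  m↔{k,t}
  n↔{j,k,t}
  t↔{j,k,m,n}

N(n) = ["j", "k", "t"]

Answer: ["j", "k", "t"]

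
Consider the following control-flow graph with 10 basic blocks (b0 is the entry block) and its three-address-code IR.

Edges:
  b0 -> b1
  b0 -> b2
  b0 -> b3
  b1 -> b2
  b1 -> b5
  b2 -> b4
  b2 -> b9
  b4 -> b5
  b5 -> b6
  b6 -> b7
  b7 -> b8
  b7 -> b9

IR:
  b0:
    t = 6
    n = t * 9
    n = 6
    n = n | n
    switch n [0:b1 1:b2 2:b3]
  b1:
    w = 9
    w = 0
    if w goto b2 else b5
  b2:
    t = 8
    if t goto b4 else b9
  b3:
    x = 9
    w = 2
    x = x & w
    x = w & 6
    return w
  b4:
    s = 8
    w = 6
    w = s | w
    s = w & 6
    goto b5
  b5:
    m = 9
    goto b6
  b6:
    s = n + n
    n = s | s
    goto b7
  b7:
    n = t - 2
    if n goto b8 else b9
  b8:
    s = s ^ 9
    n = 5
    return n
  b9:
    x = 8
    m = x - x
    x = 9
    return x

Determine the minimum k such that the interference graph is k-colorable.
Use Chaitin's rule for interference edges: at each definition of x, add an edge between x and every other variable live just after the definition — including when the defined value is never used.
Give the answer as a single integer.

Answer: 4

Derivation:
Block summaries:
  b0: def={n,t} ue=∅
  b1: def={w} ue=∅
  b2: def={t} ue=∅
  b3: def={w,x} ue=∅
  b4: def={s,w} ue=∅
  b5: def={m} ue=∅
  b6: def={n,s} ue={n}
  b7: def={n} ue={t}
  b8: def={n,s} ue={s}
  b9: def={m,x} ue=∅

Liveness:
  b0: in=∅ out={n,t}
  b1: in={n,t} out={n,t}
  b2: in={n} out={n,t}
  b3: in=∅ out=∅
  b4: in={n,t} out={n,t}
  b5: in={n,t} out={n,t}
  b6: in={n,t} out={s,t}
  b7: in={s,t} out={s}
  b8: in={s} out=∅
  b9: in=∅ out=∅

Conflict graph:
  m — {n,t}
  n — {m,s,t,w}
  s — {n,t,w}
  t — {m,n,s,w}
  w — {n,s,t,x}
  x — {w}

Colouring:
  clique {n,s,t,w} ⇒ need ≥ 4
  4-colouring: r0={n,x}  r1={t}  r2={m,w}  r3={s}
  χ = 4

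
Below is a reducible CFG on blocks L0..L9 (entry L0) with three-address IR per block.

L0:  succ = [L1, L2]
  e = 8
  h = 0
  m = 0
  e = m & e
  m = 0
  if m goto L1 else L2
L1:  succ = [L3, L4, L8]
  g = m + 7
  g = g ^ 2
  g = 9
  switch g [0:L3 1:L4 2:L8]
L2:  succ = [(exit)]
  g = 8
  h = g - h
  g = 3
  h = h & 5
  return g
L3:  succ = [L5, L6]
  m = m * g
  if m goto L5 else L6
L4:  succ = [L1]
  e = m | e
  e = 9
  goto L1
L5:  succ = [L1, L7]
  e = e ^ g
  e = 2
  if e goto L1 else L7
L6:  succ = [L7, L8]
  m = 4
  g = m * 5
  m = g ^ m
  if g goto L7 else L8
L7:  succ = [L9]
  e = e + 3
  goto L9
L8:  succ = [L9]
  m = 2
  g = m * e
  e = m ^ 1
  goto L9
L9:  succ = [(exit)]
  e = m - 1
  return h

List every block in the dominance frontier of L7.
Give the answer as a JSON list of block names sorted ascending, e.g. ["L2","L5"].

idom tree: L1←L0 L2←L0 L3←L1 L4←L1 L5←L3 L6←L3 L7←L3 L8←L1 L9←L1
Join-block Dom:
  L1: preds {L0,L4,L5}: {L0} ∩ {L0,L1,L4} ∩ {L0,L1,L3,L5} = {L0}; idom=L0
  L7: preds {L5,L6}: {L0,L1,L3,L5} ∩ {L0,L1,L3,L6} = {L0,L1,L3}; idom=L3
  L8: preds {L1,L6}: {L0,L1} ∩ {L0,L1,L3,L6} = {L0,L1}; idom=L1
  L9: preds {L7,L8}: {L0,L1,L3,L7} ∩ {L0,L1,L8} = {L0,L1}; idom=L1

DF derivation:
  join L1 pred L0: · stop@L0
  join L1 pred L4: L4→L1 stop@L0
  join L1 pred L5: L5→L3→L1 stop@L0
  join L7 pred L5: L5 stop@L3
  join L7 pred L6: L6 stop@L3
  join L8 pred L1: · stop@L1
  join L8 pred L6: L6→L3 stop@L1
  join L9 pred L7: L7→L3 stop@L1
  join L9 pred L8: L8 stop@L1
  L0: DF=∅
  L1: DF={L1}
  L2: DF=∅
  L3: DF={L1,L8,L9}
  L4: DF={L1}
  L5: DF={L1,L7}
  L6: DF={L7,L8}
  L7: DF={L9}
  L8: DF={L9}
  L9: DF=∅

DF(L7) = ["L9"]

Answer: ["L9"]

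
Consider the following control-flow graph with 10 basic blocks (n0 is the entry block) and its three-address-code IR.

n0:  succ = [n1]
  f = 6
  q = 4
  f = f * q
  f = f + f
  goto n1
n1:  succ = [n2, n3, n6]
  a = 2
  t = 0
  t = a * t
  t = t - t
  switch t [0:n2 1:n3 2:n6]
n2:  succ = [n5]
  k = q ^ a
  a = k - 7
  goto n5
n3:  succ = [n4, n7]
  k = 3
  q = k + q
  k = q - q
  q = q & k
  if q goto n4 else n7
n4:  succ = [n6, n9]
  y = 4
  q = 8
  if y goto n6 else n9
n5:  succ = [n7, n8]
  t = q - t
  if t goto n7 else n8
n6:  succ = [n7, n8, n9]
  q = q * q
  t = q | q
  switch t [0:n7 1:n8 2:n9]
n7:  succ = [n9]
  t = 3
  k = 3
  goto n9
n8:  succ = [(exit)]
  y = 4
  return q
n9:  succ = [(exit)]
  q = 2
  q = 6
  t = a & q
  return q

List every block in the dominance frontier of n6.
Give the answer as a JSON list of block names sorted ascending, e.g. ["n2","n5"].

Answer: ["n7", "n8", "n9"]

Working:
idom tree: n1←n0 n2←n1 n3←n1 n4←n3 n5←n2 n6←n1 n7←n1 n8←n1 n9←n1
Join-block Dom:
  n6: preds {n1,n4}: {n0,n1} ∩ {n0,n1,n3,n4} = {n0,n1}; idom=n1
  n7: preds {n3,n5,n6}: {n0,n1,n3} ∩ {n0,n1,n2,n5} ∩ {n0,n1,n6} = {n0,n1}; idom=n1
  n8: preds {n5,n6}: {n0,n1,n2,n5} ∩ {n0,n1,n6} = {n0,n1}; idom=n1
  n9: preds {n4,n6,n7}: {n0,n1,n3,n4} ∩ {n0,n1,n6} ∩ {n0,n1,n7} = {n0,n1}; idom=n1

Frontier:
  n6←n1: walk · to n1
  n6←n4: walk n4→n3 to n1
  n7←n3: walk n3 to n1
  n7←n5: walk n5→n2 to n1
  n7←n6: walk n6 to n1
  n8←n5: walk n5→n2 to n1
  n8←n6: walk n6 to n1
  n9←n4: walk n4→n3 to n1
  n9←n6: walk n6 to n1
  n9←n7: walk n7 to n1
  DF(n0)=∅
  DF(n1)=∅
  DF(n2)={n7,n8}
  DF(n3)={n6,n7,n9}
  DF(n4)={n6,n9}
  DF(n5)={n7,n8}
  DF(n6)={n7,n8,n9}
  DF(n7)={n9}
  DF(n8)=∅
  DF(n9)=∅

DF(n6) = ["n7", "n8", "n9"]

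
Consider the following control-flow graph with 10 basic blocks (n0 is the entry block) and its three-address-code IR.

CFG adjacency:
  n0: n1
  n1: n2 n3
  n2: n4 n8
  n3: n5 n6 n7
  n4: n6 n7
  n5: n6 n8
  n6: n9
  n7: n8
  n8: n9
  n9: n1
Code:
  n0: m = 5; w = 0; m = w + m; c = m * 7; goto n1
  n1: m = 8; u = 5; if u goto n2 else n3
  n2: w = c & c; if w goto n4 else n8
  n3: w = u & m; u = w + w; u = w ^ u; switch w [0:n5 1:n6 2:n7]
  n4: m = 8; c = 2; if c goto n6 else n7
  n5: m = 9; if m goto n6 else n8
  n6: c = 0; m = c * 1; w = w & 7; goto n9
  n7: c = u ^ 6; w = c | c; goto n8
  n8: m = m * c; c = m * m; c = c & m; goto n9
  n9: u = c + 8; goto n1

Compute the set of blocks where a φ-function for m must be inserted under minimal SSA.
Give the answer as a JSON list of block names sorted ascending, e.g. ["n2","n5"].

Answer: ["n1", "n6", "n7", "n8", "n9"]

Derivation:
idom tree: n1←n0 n2←n1 n3←n1 n4←n2 n5←n3 n6←n1 n7←n1 n8←n1 n9←n1
Dom∩ at merges:
  n1: preds {n0,n9}: {n0} ∩ {n0,n1,n9} = {n0}; idom=n0
  n6: preds {n3,n4,n5}: {n0,n1,n3} ∩ {n0,n1,n2,n4} ∩ {n0,n1,n3,n5} = {n0,n1}; idom=n1
  n7: preds {n3,n4}: {n0,n1,n3} ∩ {n0,n1,n2,n4} = {n0,n1}; idom=n1
  n8: preds {n2,n5,n7}: {n0,n1,n2} ∩ {n0,n1,n3,n5} ∩ {n0,n1,n7} = {n0,n1}; idom=n1
  n9: preds {n6,n8}: {n0,n1,n6} ∩ {n0,n1,n8} = {n0,n1}; idom=n1

Frontier:
  join n1 pred n0: · stop@n0
  join n1 pred n9: n9→n1 stop@n0
  join n6 pred n3: n3 stop@n1
  join n6 pred n4: n4→n2 stop@n1
  join n6 pred n5: n5→n3 stop@n1
  join n7 pred n3: n3 stop@n1
  join n7 pred n4: n4→n2 stop@n1
  join n8 pred n2: n2 stop@n1
  join n8 pred n5: n5→n3 stop@n1
  join n8 pred n7: n7 stop@n1
  join n9 pred n6: n6 stop@n1
  join n9 pred n8: n8 stop@n1
  DF(n0)=∅
  DF(n1)={n1}
  DF(n2)={n6,n7,n8}
  DF(n3)={n6,n7,n8}
  DF(n4)={n6,n7}
  DF(n5)={n6,n8}
  DF(n6)={n9}
  DF(n7)={n8}
  DF(n8)={n9}
  DF(n9)={n1}

φ for m: defs {n0,n1,n4,n5,n6,n8}
  DF⁺ = {n1,n6,n7,n8,n9}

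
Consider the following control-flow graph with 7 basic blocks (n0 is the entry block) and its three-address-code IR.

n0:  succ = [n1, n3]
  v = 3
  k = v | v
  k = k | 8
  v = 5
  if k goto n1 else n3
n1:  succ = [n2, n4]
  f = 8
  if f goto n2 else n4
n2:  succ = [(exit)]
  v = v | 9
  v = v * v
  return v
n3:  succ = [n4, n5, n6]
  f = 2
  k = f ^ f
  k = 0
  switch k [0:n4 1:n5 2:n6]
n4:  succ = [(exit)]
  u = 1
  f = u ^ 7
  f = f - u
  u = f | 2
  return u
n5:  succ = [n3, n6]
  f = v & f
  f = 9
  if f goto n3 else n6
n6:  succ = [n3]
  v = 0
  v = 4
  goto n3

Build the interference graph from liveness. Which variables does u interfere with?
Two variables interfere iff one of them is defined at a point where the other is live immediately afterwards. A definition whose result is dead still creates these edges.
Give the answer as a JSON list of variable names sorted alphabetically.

Answer: ["f"]

Derivation:
def/use:
  n0: def={k,v} ue=∅
  n1: def={f} ue=∅
  n2: def={v} ue={v}
  n3: def={f,k} ue=∅
  n4: def={f,u} ue=∅
  n5: def={f} ue={f,v}
  n6: def={v} ue=∅

Backward fixpoint:
  live n0: ∅→{v}
  live n1: {v}→{v}
  live n2: {v}→∅
  live n3: {v}→{f,v}
  live n4: ∅→∅
  live n5: {f,v}→{v}
  live n6: ∅→{v}

Interference:
  f↔{k,u,v}
  k↔{f,v}
  u↔{f}
  v↔{f,k}

N(u) = ["f"]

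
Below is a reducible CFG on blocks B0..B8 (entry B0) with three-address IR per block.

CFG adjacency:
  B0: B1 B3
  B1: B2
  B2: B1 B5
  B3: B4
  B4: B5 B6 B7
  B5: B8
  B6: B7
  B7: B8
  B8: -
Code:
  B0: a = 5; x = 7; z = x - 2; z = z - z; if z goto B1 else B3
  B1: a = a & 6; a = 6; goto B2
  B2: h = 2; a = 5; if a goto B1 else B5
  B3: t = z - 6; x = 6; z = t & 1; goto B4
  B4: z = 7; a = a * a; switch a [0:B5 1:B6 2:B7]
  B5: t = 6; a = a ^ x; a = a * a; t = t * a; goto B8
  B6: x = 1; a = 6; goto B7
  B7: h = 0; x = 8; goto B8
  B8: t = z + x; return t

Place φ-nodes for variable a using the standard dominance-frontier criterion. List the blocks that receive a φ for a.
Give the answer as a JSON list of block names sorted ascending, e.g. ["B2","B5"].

Answer: ["B1", "B5", "B7", "B8"]

Working:
idom tree: B1←B0 B2←B1 B3←B0 B4←B3 B5←B0 B6←B4 B7←B4 B8←B0
Dom∩ at merges:
  B1: preds {B0,B2}: {B0} ∩ {B0,B1,B2} = {B0}; idom=B0
  B5: preds {B2,B4}: {B0,B1,B2} ∩ {B0,B3,B4} = {B0}; idom=B0
  B7: preds {B4,B6}: {B0,B3,B4} ∩ {B0,B3,B4,B6} = {B0,B3,B4}; idom=B4
  B8: preds {B5,B7}: {B0,B5} ∩ {B0,B3,B4,B7} = {B0}; idom=B0

DF walk-up:
  B1←B0: walk · to B0
  B1←B2: walk B2→B1 to B0
  B5←B2: walk B2→B1 to B0
  B5←B4: walk B4→B3 to B0
  B7←B4: walk · to B4
  B7←B6: walk B6 to B4
  B8←B5: walk B5 to B0
  B8←B7: walk B7→B4→B3 to B0
  DF(B0)=∅
  DF(B1)={B1,B5}
  DF(B2)={B1,B5}
  DF(B3)={B5,B8}
  DF(B4)={B5,B8}
  DF(B5)={B8}
  DF(B6)={B7}
  DF(B7)={B8}
  DF(B8)=∅

φ for a: defs {B0,B1,B2,B4,B5,B6}
  DF⁺ = {B1,B5,B7,B8}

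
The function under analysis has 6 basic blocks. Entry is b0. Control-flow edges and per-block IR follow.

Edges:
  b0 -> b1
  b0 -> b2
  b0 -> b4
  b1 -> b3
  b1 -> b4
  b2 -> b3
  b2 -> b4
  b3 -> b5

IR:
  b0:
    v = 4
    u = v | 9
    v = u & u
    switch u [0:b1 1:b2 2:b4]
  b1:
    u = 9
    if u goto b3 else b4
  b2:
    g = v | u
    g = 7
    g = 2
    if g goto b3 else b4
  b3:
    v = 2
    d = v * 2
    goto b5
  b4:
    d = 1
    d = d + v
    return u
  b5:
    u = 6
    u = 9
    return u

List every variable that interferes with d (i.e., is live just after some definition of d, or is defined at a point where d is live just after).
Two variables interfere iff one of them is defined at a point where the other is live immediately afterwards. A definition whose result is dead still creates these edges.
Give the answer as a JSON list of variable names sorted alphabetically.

Block summaries:
  b0 def {u,v} use ∅
  b1 def {u} use ∅
  b2 def {g} use {u,v}
  b3 def {d,v} use ∅
  b4 def {d} use {u,v}
  b5 def {u} use ∅

Backward fixpoint:
  live b0: ∅→{u,v}
  live b1: {v}→{u,v}
  live b2: {u,v}→{u,v}
  live b3: ∅→∅
  live b4: {u,v}→∅
  live b5: ∅→∅

Interference:
  d: {u,v}
  g: {u,v}
  u: {d,g,v}
  v: {d,g,u}

N(d) = ["u", "v"]

Answer: ["u", "v"]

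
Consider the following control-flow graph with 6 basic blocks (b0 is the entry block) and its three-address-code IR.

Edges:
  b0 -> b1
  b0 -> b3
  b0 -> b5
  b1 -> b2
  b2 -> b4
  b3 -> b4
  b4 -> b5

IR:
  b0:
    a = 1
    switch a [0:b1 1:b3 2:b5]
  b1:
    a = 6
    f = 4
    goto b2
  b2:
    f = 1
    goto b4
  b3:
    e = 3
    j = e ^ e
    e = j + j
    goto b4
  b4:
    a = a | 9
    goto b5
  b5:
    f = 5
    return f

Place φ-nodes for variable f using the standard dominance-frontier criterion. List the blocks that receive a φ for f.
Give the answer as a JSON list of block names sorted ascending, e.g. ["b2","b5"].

Answer: ["b4", "b5"]

Analysis:
idom tree: b1←b0 b2←b1 b3←b0 b4←b0 b5←b0
Join-block Dom:
  b4: preds {b2,b3}: {b0,b1,b2} ∩ {b0,b3} = {b0}; idom=b0
  b5: preds {b0,b4}: {b0} ∩ {b0,b4} = {b0}; idom=b0

DF walk-up:
  b4←b2: walk b2→b1 to b0
  b4←b3: walk b3 to b0
  b5←b0: walk · to b0
  b5←b4: walk b4 to b0
  b0 → ∅
  b1 → {b4}
  b2 → {b4}
  b3 → {b4}
  b4 → {b5}
  b5 → ∅

φ for f: defs {b1,b2,b5}
  DF⁺ = {b4,b5}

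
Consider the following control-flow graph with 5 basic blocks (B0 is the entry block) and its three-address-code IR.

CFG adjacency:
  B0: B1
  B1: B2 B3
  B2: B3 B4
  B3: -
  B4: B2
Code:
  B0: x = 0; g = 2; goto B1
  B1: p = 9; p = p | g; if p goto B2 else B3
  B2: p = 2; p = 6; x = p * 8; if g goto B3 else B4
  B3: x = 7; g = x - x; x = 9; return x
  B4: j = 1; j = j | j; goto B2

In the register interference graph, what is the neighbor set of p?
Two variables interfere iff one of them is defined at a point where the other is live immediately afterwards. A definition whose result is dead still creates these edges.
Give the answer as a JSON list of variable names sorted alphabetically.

Answer: ["g"]

Analysis:
Per-block:
  B0 def {g,x} use ∅
  B1 def {p} use {g}
  B2 def {p,x} use {g}
  B3 def {g,x} use ∅
  B4 def {j} use ∅

Live sets:
  B0 li=∅ lo={g}
  B1 li={g} lo={g}
  B2 li={g} lo={g}
  B3 li=∅ lo=∅
  B4 li={g} lo={g}

Interference:
  g — {j,p,x}
  j — {g}
  p — {g}
  x — {g}

N(p) = ["g"]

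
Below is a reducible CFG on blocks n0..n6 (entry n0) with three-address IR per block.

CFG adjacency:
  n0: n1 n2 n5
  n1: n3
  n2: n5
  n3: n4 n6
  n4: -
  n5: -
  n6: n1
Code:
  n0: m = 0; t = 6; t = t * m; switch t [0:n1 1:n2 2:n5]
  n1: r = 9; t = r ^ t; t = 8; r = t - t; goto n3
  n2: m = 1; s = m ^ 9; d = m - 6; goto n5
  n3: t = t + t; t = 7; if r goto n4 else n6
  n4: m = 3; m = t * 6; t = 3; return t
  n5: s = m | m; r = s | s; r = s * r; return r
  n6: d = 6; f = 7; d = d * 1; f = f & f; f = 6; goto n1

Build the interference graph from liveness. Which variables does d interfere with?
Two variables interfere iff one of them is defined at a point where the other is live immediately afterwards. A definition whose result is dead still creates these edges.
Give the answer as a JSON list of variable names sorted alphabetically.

Per-block:
  n0: {m,t} / ∅
  n1: {r,t} / {t}
  n2: {d,m,s} / ∅
  n3: {t} / {r,t}
  n4: {m,t} / {t}
  n5: {r,s} / {m}
  n6: {d,f} / ∅

Live sets:
  n0 li=∅ lo={m,t}
  n1 li={t} lo={r,t}
  n2 li=∅ lo={m}
  n3 li={r,t} lo={t}
  n4 li={t} lo=∅
  n5 li={m} lo=∅
  n6 li={t} lo={t}

Conflict graph:
  d: {f,m,t}
  f: {d,t}
  m: {d,s,t}
  r: {s,t}
  s: {m,r}
  t: {d,f,m,r}

N(d) = ["f", "m", "t"]

Answer: ["f", "m", "t"]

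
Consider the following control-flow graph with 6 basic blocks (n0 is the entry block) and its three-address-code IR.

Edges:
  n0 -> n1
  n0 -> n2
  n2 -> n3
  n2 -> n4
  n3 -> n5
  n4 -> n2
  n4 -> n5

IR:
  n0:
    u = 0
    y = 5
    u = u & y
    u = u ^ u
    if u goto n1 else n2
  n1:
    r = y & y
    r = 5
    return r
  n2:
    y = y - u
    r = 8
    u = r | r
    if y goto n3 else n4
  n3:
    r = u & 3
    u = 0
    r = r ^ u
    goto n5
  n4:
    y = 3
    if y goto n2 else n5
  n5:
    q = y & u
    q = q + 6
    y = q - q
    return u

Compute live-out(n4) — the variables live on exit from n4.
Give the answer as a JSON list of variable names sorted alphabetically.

Answer: ["u", "y"]

Working:
Per-block:
  n0 def {u,y} use ∅
  n1 def {r} use {y}
  n2 def {r,u,y} use {u,y}
  n3 def {r,u} use {u}
  n4 def {y} use ∅
  n5 def {q,y} use {u,y}

Backward fixpoint:
  n0: in=∅ out={u,y}
  n1: in={y} out=∅
  n2: in={u,y} out={u,y}
  n3: in={u,y} out={u,y}
  n4: in={u} out={u,y}
  n5: in={u,y} out=∅

live-out(n4) = ["u", "y"]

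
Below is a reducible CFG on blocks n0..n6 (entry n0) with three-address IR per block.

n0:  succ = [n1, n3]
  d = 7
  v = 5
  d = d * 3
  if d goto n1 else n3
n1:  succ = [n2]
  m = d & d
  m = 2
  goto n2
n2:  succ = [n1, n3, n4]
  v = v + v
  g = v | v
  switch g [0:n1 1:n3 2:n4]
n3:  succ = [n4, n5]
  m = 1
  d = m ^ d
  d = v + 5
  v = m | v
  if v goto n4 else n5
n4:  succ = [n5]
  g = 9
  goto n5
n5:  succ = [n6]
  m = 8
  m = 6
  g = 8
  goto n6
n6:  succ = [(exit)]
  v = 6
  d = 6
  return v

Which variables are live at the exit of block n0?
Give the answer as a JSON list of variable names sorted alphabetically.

Answer: ["d", "v"]

Analysis:
Per-block:
  n0: {d,v} / ∅
  n1: {m} / {d}
  n2: {g,v} / {v}
  n3: {d,m,v} / {d,v}
  n4: {g} / ∅
  n5: {g,m} / ∅
  n6: {d,v} / ∅

Liveness:
  n0 li=∅ lo={d,v}
  n1 li={d,v} lo={d,v}
  n2 li={d,v} lo={d,v}
  n3 li={d,v} lo=∅
  n4 li=∅ lo=∅
  n5 li=∅ lo=∅
  n6 li=∅ lo=∅

live-out(n0) = ["d", "v"]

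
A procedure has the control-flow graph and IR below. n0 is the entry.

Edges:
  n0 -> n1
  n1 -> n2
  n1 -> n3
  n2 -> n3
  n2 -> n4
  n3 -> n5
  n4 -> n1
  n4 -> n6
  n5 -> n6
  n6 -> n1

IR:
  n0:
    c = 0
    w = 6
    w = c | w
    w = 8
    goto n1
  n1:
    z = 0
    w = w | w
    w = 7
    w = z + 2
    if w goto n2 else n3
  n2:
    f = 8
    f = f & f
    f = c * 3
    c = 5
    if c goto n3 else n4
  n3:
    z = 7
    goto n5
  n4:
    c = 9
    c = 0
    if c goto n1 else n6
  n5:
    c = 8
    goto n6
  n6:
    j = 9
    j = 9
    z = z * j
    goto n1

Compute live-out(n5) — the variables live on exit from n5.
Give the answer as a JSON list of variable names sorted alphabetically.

Answer: ["c", "w", "z"]

Analysis:
Per-block:
  n0: def={c,w} ue=∅
  n1: def={w,z} ue={w}
  n2: def={c,f} ue={c}
  n3: def={z} ue=∅
  n4: def={c} ue=∅
  n5: def={c} ue=∅
  n6: def={j,z} ue={z}

Liveness:
  n0 li=∅ lo={c,w}
  n1 li={c,w} lo={c,w,z}
  n2 li={c,w,z} lo={w,z}
  n3 li={w} lo={w,z}
  n4 li={w,z} lo={c,w,z}
  n5 li={w,z} lo={c,w,z}
  n6 li={c,w,z} lo={c,w}

live-out(n5) = ["c", "w", "z"]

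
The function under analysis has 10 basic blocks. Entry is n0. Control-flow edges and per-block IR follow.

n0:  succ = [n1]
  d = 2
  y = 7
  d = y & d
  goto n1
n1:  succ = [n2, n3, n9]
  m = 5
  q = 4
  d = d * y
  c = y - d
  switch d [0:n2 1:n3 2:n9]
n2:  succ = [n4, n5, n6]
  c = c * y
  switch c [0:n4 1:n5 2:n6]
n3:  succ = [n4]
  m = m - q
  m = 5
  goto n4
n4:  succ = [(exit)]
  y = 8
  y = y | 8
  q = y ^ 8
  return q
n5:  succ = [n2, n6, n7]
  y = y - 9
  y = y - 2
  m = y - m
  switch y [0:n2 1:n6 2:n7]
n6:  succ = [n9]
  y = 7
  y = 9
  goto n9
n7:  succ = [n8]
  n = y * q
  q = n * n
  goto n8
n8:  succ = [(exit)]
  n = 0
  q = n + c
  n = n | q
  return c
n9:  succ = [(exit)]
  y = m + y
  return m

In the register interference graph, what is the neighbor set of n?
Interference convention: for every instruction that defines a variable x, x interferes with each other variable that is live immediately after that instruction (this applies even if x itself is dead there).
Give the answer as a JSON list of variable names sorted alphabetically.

Answer: ["c", "q"]

Analysis:
Block summaries:
  n0 def {d,y} use ∅
  n1 def {c,d,m,q} use {d,y}
  n2 def {c} use {c,y}
  n3 def {m} use {m,q}
  n4 def {q,y} use ∅
  n5 def {m,y} use {m,y}
  n6 def {y} use ∅
  n7 def {n,q} use {q,y}
  n8 def {n,q} use {c}
  n9 def {y} use {m,y}

Liveness:
  live n0: ∅→{d,y}
  live n1: {d,y}→{c,m,q,y}
  live n2: {c,m,q,y}→{c,m,q,y}
  live n3: {m,q}→∅
  live n4: ∅→∅
  live n5: {c,m,q,y}→{c,m,q,y}
  live n6: {m}→{m,y}
  live n7: {c,q,y}→{c}
  live n8: {c}→∅
  live n9: {m,y}→∅

Conflict graph:
  c↔{d,m,n,q,y}
  d↔{c,m,q,y}
  m↔{c,d,q,y}
  n↔{c,q}
  q↔{c,d,m,n,y}
  y↔{c,d,m,q}

N(n) = ["c", "q"]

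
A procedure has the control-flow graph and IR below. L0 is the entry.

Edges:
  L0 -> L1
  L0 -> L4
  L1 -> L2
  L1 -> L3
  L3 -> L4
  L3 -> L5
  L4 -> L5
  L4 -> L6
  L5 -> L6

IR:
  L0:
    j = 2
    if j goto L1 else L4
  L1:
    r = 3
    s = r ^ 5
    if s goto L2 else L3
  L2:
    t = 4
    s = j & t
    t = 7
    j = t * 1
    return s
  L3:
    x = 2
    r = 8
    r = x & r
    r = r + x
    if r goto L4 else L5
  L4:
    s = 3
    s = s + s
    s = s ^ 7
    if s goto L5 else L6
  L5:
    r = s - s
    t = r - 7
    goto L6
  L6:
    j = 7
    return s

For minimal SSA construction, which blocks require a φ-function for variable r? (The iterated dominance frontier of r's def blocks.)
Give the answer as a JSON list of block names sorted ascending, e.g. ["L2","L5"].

Answer: ["L4", "L5", "L6"]

Working:
idom tree: L1←L0 L2←L1 L3←L1 L4←L0 L5←L0 L6←L0
Dom at joins:
  L4: preds {L0,L3}: {L0} ∩ {L0,L1,L3} = {L0}; idom=L0
  L5: preds {L3,L4}: {L0,L1,L3} ∩ {L0,L4} = {L0}; idom=L0
  L6: preds {L4,L5}: {L0,L4} ∩ {L0,L5} = {L0}; idom=L0

DF derivation:
  L4←L0: walk · to L0
  L4←L3: walk L3→L1 to L0
  L5←L3: walk L3→L1 to L0
  L5←L4: walk L4 to L0
  L6←L4: walk L4 to L0
  L6←L5: walk L5 to L0
  L0 → ∅
  L1 → {L4,L5}
  L2 → ∅
  L3 → {L4,L5}
  L4 → {L5,L6}
  L5 → {L6}
  L6 → ∅

φ for r: defs {L1,L3,L5}
  DF⁺ = {L4,L5,L6}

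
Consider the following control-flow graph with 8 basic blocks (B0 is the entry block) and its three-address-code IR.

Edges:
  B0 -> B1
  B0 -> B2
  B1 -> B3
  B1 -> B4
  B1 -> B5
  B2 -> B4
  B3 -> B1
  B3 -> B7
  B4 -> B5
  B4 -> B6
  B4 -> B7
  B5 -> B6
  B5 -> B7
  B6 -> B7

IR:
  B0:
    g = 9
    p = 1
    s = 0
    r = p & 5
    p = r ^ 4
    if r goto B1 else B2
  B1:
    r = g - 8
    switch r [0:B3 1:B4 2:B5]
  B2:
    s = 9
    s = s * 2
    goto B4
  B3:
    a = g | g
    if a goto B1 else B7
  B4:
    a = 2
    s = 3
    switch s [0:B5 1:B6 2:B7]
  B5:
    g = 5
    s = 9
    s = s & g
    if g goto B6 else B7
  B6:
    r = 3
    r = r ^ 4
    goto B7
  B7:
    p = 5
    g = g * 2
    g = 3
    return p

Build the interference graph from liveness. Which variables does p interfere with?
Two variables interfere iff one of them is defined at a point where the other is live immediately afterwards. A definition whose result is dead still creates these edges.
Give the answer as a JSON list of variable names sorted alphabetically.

Answer: ["g", "r", "s"]

Analysis:
Per-block:
  B0: def={g,p,r,s} ue=∅
  B1: def={r} ue={g}
  B2: def={s} ue=∅
  B3: def={a} ue={g}
  B4: def={a,s} ue=∅
  B5: def={g,s} ue=∅
  B6: def={r} ue=∅
  B7: def={g,p} ue={g}

Backward fixpoint:
  B0 li=∅ lo={g}
  B1 li={g} lo={g}
  B2 li={g} lo={g}
  B3 li={g} lo={g}
  B4 li={g} lo={g}
  B5 li=∅ lo={g}
  B6 li={g} lo={g}
  B7 li={g} lo=∅

Interfere edges:
  a: {g}
  g: {a,p,r,s}
  p: {g,r,s}
  r: {g,p}
  s: {g,p}

N(p) = ["g", "r", "s"]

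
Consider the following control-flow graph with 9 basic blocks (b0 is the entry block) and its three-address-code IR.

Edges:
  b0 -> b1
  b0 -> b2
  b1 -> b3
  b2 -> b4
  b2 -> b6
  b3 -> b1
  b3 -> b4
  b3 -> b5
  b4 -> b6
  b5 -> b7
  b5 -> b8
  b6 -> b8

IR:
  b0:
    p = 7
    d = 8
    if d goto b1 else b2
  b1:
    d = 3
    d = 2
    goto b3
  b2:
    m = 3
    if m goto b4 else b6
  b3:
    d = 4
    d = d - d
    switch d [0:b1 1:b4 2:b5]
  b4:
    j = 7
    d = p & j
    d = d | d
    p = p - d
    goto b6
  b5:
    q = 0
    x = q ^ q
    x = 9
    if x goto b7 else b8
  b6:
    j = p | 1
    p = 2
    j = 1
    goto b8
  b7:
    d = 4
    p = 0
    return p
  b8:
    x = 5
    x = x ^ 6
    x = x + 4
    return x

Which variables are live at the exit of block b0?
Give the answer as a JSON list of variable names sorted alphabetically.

def/use:
  b0: def={d,p} ue=∅
  b1: def={d} ue=∅
  b2: def={m} ue=∅
  b3: def={d} ue=∅
  b4: def={d,j,p} ue={p}
  b5: def={q,x} ue=∅
  b6: def={j,p} ue={p}
  b7: def={d,p} ue=∅
  b8: def={x} ue=∅

Live sets:
  live b0: ∅→{p}
  live b1: {p}→{p}
  live b2: {p}→{p}
  live b3: {p}→{p}
  live b4: {p}→{p}
  live b5: ∅→∅
  live b6: {p}→∅
  live b7: ∅→∅
  live b8: ∅→∅

live-out(b0) = ["p"]

Answer: ["p"]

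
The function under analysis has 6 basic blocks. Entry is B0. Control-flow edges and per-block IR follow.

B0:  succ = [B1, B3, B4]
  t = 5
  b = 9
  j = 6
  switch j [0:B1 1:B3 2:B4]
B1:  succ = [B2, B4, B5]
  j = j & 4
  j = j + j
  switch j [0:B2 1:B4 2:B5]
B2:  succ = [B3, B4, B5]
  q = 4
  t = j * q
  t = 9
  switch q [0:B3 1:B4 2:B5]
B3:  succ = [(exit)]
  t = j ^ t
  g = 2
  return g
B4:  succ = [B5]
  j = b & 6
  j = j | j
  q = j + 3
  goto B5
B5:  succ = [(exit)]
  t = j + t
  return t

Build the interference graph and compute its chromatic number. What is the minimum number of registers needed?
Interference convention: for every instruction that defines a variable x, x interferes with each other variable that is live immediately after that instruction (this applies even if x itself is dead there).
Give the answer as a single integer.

def/use:
  B0: def={b,j,t} ue=∅
  B1: def={j} ue={j}
  B2: def={q,t} ue={j}
  B3: def={g,t} ue={j,t}
  B4: def={j,q} ue={b}
  B5: def={t} ue={j,t}

Live sets:
  B0: in=∅ out={b,j,t}
  B1: in={b,j,t} out={b,j,t}
  B2: in={b,j} out={b,j,t}
  B3: in={j,t} out=∅
  B4: in={b,t} out={j,t}
  B5: in={j,t} out=∅

Conflict graph:
  b: {j,q,t}
  g: ∅
  j: {b,q,t}
  q: {b,j,t}
  t: {b,j,q}

Registers:
  clique {b,j,q,t} ⇒ need ≥ 4
  assign b→R0 g→R0 j→R1 q→R2 t→R3 — no edge inside a register ⇒ χ ≤ 4
  χ = 4

Answer: 4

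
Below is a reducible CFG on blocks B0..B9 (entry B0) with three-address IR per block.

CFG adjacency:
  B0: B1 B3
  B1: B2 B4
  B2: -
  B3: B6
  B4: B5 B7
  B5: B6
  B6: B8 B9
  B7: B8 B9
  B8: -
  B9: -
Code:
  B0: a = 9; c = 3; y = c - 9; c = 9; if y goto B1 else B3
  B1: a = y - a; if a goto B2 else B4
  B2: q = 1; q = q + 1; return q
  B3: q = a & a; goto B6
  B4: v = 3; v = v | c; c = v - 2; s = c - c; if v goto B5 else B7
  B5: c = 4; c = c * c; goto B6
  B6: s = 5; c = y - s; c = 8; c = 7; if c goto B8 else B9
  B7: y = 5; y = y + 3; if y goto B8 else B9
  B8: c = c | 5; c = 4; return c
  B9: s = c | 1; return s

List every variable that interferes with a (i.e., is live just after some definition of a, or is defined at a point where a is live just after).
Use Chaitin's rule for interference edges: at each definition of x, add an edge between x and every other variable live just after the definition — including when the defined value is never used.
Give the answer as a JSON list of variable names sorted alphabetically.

Block summaries:
  B0 def {a,c,y} use ∅
  B1 def {a} use {a,y}
  B2 def {q} use ∅
  B3 def {q} use {a}
  B4 def {c,s,v} use {c}
  B5 def {c} use ∅
  B6 def {c,s} use {y}
  B7 def {y} use ∅
  B8 def {c} use {c}
  B9 def {s} use {c}

Liveness:
  B0: in=∅ out={a,c,y}
  B1: in={a,c,y} out={c,y}
  B2: in=∅ out=∅
  B3: in={a,y} out={y}
  B4: in={c,y} out={c,y}
  B5: in={y} out={y}
  B6: in={y} out={c}
  B7: in={c} out={c}
  B8: in={c} out=∅
  B9: in={c} out=∅

Interfere edges:
  a — {c,y}
  c — {a,s,v,y}
  q — {y}
  s — {c,v,y}
  v — {c,s,y}
  y — {a,c,q,s,v}

N(a) = ["c", "y"]

Answer: ["c", "y"]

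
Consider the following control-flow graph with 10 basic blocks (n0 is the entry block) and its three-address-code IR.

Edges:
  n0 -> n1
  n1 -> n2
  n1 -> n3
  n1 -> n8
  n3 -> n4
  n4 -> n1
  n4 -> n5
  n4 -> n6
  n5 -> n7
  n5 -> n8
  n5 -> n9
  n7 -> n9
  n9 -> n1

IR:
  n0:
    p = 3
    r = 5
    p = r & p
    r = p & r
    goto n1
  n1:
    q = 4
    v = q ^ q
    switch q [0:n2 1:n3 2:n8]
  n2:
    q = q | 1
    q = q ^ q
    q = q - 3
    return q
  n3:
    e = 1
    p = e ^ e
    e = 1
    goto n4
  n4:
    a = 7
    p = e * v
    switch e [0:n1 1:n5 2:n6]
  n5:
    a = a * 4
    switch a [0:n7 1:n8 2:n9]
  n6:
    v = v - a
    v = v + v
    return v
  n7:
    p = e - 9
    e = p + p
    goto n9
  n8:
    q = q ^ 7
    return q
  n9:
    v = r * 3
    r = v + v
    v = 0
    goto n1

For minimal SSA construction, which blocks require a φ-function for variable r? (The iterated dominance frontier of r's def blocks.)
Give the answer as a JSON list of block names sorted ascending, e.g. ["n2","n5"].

idom tree: n1←n0 n2←n1 n3←n1 n4←n3 n5←n4 n6←n4 n7←n5 n8←n1 n9←n5
Join-block Dom:
  n1: preds {n0,n4,n9}: {n0} ∩ {n0,n1,n3,n4} ∩ {n0,n1,n3,n4,n5,n9} = {n0}; idom=n0
  n8: preds {n1,n5}: {n0,n1} ∩ {n0,n1,n3,n4,n5} = {n0,n1}; idom=n1
  n9: preds {n5,n7}: {n0,n1,n3,n4,n5} ∩ {n0,n1,n3,n4,n5,n7} = {n0,n1,n3,n4,n5}; idom=n5

DF derivation:
  join n1 pred n0: · stop@n0
  join n1 pred n4: n4→n3→n1 stop@n0
  join n1 pred n9: n9→n5→n4→n3→n1 stop@n0
  join n8 pred n1: · stop@n1
  join n8 pred n5: n5→n4→n3 stop@n1
  join n9 pred n5: · stop@n5
  join n9 pred n7: n7 stop@n5
  n0: DF=∅
  n1: DF={n1}
  n2: DF=∅
  n3: DF={n1,n8}
  n4: DF={n1,n8}
  n5: DF={n1,n8}
  n6: DF=∅
  n7: DF={n9}
  n8: DF=∅
  n9: DF={n1}

φ for r: defs {n0,n9}
  DF⁺ = {n1}

Answer: ["n1"]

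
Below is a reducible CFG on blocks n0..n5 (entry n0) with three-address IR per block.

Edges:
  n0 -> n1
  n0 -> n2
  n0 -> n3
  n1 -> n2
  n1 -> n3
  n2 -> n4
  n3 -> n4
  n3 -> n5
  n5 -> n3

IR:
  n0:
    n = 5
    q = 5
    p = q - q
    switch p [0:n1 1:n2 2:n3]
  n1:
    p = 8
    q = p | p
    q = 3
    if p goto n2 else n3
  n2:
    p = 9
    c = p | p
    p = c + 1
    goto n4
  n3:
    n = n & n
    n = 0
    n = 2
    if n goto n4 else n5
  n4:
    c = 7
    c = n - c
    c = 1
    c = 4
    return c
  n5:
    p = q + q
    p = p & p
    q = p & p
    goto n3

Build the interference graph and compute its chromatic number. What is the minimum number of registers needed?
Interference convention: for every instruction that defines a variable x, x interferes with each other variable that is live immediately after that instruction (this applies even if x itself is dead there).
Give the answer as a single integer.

Answer: 3

Analysis:
Per-block:
  n0: def={n,p,q} ue=∅
  n1: def={p,q} ue=∅
  n2: def={c,p} ue=∅
  n3: def={n} ue={n}
  n4: def={c} ue={n}
  n5: def={p,q} ue={q}

Live sets:
  n0 li=∅ lo={n,q}
  n1 li={n} lo={n,q}
  n2 li={n} lo={n}
  n3 li={n,q} lo={n,q}
  n4 li={n} lo=∅
  n5 li={n,q} lo={n,q}

Interference:
  c↔{n}
  n↔{c,p,q}
  p↔{n,q}
  q↔{n,p}

Registers:
  lower bound: {n,p,q} mutually conflict ⇒ χ ≥ 3
  3-colouring: c0={n}  c1={c,p}  c2={q}
  χ = 3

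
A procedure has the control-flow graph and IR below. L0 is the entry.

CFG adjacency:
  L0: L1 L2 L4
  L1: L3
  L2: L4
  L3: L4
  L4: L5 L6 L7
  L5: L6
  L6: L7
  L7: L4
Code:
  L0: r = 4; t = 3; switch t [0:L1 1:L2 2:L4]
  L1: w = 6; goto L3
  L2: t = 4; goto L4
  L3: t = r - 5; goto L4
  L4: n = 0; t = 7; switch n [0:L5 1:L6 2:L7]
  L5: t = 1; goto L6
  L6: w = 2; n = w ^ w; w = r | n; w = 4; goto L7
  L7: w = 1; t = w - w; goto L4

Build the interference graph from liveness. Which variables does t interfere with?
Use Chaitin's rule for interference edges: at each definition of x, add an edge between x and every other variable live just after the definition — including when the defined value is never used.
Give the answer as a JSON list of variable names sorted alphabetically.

Answer: ["n", "r"]

Derivation:
def/use:
  L0 def {r,t} use ∅
  L1 def {w} use ∅
  L2 def {t} use ∅
  L3 def {t} use {r}
  L4 def {n,t} use ∅
  L5 def {t} use ∅
  L6 def {n,w} use {r}
  L7 def {t,w} use ∅

Backward fixpoint:
  L0: in=∅ out={r}
  L1: in={r} out={r}
  L2: in={r} out={r}
  L3: in={r} out={r}
  L4: in={r} out={r}
  L5: in={r} out={r}
  L6: in={r} out={r}
  L7: in={r} out={r}

Conflict graph:
  n: {r,t}
  r: {n,t,w}
  t: {n,r}
  w: {r}

N(t) = ["n", "r"]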